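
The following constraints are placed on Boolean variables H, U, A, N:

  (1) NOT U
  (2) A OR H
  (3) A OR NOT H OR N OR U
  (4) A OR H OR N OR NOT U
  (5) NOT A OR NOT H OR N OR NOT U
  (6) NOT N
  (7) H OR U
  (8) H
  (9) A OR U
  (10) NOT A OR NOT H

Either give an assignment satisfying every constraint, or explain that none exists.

No satisfying assignment exists.

Case H = True:
  (NOT U) forces U = False.
  (NOT N) forces N = False.
  (A OR NOT H OR N OR U) forces A = True.
  Clause (NOT A OR NOT H) is falsified — contradiction.
Case H = False:
  Clause (H) is falsified — contradiction.
Both cases fail, so the formula is unsatisfiable.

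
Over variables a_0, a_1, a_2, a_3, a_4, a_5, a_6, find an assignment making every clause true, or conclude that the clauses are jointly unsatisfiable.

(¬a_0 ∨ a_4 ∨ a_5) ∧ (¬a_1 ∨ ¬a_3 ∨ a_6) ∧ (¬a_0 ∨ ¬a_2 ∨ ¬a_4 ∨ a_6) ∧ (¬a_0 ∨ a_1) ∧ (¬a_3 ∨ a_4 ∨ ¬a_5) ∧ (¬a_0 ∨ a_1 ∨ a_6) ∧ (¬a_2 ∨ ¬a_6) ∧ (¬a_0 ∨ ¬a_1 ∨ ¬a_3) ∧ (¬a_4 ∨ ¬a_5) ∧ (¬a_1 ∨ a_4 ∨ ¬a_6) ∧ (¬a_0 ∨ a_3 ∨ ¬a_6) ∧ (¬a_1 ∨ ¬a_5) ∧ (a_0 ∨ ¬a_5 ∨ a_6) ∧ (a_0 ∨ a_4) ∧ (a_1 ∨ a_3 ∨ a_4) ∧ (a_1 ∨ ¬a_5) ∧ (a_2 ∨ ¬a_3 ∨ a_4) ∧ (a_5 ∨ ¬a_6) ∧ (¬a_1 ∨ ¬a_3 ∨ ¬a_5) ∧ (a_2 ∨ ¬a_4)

Set a_0 = False.
  then (a_0 ∨ a_4) forces a_4 = True.
  then (a_2 ∨ ¬a_4) forces a_2 = True.
  then (¬a_2 ∨ ¬a_6) forces a_6 = False.
  then (¬a_4 ∨ ¬a_5) forces a_5 = False.
Set a_1 = False.
Set a_3 = True.
All clauses satisfied.

a_0: False, a_1: False, a_2: True, a_3: True, a_4: True, a_5: False, a_6: False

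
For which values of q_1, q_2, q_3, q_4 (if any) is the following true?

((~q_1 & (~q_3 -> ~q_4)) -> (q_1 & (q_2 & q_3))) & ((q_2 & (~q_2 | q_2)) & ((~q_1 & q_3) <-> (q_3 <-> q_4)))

q_1 = True, q_2 = True, q_3 = False, q_4 = True

  (~q_1 & (~q_3 -> ~q_4)) -> (q_1 & (q_2 & q_3)) = True
    ~q_1 & (~q_3 -> ~q_4) = False
      ~q_1 = False
      ~q_3 -> ~q_4 = False
        ~q_3 = True
        ~q_4 = False
    q_1 & (q_2 & q_3) = False
      q_2 & q_3 = False
  (q_2 & (~q_2 | q_2)) & ((~q_1 & q_3) <-> (q_3 <-> q_4)) = True
    q_2 & (~q_2 | q_2) = True
      ~q_2 | q_2 = True
        ~q_2 = False
    (~q_1 & q_3) <-> (q_3 <-> q_4) = True
      ~q_1 & q_3 = False
        ~q_1 = False
      q_3 <-> q_4 = False
Both conjuncts True, so the formula holds.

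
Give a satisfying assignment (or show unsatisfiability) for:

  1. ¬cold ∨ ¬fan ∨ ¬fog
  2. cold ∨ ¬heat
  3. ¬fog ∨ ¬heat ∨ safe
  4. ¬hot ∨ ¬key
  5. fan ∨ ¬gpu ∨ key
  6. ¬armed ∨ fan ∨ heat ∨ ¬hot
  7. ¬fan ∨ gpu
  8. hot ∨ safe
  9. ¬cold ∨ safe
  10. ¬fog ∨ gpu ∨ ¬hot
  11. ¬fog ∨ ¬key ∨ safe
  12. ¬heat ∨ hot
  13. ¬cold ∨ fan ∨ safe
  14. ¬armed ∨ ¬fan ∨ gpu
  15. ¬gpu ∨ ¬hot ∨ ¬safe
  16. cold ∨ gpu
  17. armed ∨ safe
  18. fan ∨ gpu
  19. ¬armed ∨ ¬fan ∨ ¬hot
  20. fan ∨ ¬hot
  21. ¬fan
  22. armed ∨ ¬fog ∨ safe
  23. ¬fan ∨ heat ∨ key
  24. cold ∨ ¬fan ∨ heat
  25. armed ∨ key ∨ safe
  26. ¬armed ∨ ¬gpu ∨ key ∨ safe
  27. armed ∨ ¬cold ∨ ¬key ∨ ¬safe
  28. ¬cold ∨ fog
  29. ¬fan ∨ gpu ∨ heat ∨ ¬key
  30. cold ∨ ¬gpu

key = True; heat = False; gpu = True; hot = False; fan = False; fog = True; safe = True; cold = True; armed = True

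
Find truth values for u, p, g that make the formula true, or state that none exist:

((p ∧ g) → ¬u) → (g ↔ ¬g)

u = True, p = True, g = True

  ((p ∧ g) → ¬u) → (g ↔ ¬g) = True
    (p ∧ g) → ¬u = False
      p ∧ g = True
      ¬u = False
    g ↔ ¬g = False
      ¬g = False
The formula evaluates to True.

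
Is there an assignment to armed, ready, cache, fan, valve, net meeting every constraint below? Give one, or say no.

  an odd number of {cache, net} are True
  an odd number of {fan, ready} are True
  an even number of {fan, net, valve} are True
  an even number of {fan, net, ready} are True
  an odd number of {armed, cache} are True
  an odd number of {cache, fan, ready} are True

armed=T; ready=F; cache=F; fan=T; valve=F; net=T

{cache, net}: 1 true → odd ✓
{fan, ready}: 1 true → odd ✓
{fan, net, valve}: 2 true → even ✓
{fan, net, ready}: 2 true → even ✓
{armed, cache}: 1 true → odd ✓
{cache, fan, ready}: 1 true → odd ✓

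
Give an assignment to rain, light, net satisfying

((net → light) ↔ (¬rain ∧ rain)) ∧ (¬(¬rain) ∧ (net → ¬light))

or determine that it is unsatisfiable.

rain: True, light: False, net: True

  (net → light) ↔ (¬rain ∧ rain) = True
    net → light = False
    ¬rain ∧ rain = False
      ¬rain = False
  ¬(¬rain) ∧ (net → ¬light) = True
    ¬(¬rain) = True
      ¬rain = False
    net → ¬light = True
      ¬light = True
Both conjuncts True, so the formula holds.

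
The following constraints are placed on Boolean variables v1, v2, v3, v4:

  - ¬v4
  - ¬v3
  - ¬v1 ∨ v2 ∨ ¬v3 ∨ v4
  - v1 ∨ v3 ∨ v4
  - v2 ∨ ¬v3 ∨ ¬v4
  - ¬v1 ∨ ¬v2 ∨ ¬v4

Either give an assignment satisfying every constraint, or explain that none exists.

Unit clause (¬v4) forces v4 = False.
Unit clause (¬v3) forces v3 = False.
In (v1 ∨ v3 ∨ v4) only v1 is left, so v1 = True.
Set v2 = True.
Check each clause:
  (¬v4): ¬v4 holds.
  (¬v3): ¬v3 holds.
  (¬v1 ∨ v2 ∨ ¬v3 ∨ v4): v2 holds.
  (v1 ∨ v3 ∨ v4): v1 holds.
  (v2 ∨ ¬v3 ∨ ¬v4): v2 holds.
  (¬v1 ∨ ¬v2 ∨ ¬v4): ¬v4 holds.
All clauses satisfied.

v1=T, v2=T, v3=F, v4=F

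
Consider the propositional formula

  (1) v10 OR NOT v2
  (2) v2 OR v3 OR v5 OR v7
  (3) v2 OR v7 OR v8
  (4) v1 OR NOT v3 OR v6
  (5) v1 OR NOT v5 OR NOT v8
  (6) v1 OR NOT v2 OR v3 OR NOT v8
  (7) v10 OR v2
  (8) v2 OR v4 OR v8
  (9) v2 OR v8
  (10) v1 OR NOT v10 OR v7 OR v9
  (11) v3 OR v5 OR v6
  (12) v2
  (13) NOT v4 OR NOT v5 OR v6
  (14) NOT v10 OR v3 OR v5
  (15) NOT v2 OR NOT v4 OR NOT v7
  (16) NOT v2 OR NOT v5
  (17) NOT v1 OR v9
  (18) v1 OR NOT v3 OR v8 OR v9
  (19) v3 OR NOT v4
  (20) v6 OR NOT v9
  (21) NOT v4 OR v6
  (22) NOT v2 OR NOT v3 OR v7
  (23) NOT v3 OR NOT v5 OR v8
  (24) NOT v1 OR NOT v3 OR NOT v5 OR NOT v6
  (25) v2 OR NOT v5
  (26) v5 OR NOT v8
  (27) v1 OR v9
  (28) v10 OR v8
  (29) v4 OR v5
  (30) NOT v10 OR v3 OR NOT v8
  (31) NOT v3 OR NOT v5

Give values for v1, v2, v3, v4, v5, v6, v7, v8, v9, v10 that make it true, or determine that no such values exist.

Case v2 = True:
  (v10 OR NOT v2) forces v10 = True.
  (NOT v2 OR NOT v5) forces v5 = False.
  (NOT v10 OR v3 OR v5) forces v3 = True.
  (NOT v2 OR NOT v3 OR v7) forces v7 = True.
  (NOT v2 OR NOT v4 OR NOT v7) forces v4 = False.
  Clause (v4 OR v5) is falsified — contradiction.
Case v2 = False:
  Clause (v2) is falsified — contradiction.
Both cases fail, so the formula is unsatisfiable.

UNSATISFIABLE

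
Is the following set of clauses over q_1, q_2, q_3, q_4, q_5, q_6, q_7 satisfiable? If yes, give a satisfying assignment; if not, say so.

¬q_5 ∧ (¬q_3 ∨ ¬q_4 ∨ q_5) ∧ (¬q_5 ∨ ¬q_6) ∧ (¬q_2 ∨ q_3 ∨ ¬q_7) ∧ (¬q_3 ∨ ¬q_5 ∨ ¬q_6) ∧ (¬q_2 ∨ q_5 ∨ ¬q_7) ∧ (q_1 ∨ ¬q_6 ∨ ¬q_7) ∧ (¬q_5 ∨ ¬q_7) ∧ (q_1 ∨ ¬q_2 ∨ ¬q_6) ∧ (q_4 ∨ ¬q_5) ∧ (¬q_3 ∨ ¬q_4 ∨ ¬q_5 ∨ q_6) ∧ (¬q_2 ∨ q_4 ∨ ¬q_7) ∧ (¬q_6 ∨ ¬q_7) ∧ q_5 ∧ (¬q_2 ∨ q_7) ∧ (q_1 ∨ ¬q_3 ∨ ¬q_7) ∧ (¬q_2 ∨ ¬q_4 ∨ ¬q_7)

Unsatisfiable — no assignment works.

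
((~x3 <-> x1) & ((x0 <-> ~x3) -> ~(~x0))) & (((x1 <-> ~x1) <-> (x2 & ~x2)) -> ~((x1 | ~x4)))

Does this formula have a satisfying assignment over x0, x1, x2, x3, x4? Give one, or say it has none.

x0 = True, x1 = False, x2 = False, x3 = True, x4 = True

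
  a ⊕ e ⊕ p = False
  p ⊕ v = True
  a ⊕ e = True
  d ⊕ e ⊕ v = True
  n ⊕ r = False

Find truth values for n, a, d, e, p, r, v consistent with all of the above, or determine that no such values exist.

n = True, a = True, d = True, e = False, p = True, r = True, v = False

a ⊕ e ⊕ p = T ⊕ F ⊕ T = False ✓
p ⊕ v = T ⊕ F = True ✓
a ⊕ e = T ⊕ F = True ✓
d ⊕ e ⊕ v = T ⊕ F ⊕ F = True ✓
n ⊕ r = T ⊕ T = False ✓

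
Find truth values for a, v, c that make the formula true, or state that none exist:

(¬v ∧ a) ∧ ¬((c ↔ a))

a = True, v = False, c = False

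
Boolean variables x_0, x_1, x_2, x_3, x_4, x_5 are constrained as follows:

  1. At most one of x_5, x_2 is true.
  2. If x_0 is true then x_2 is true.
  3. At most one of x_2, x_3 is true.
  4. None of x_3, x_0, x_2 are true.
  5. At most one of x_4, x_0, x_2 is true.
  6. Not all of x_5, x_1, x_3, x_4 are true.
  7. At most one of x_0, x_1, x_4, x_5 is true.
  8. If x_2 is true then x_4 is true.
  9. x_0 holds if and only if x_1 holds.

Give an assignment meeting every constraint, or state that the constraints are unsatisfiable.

x_0 = False, x_1 = False, x_2 = False, x_3 = False, x_4 = True, x_5 = False

  (1) {x_5, x_2}: 0 true — at most one ✓
  (2) x_0=F ⇒ x_2: vacuous ✓
  (3) {x_2, x_3}: 0 true — at most one ✓
  (4) {x_3, x_0, x_2}: 0 true — none ✓
  (5) {x_4, x_0, x_2}: 1 true — at most one ✓
  (6) {x_5, x_1, x_3, x_4}: 1/4 true — not all ✓
  (7) {x_0, x_1, x_4, x_5}: 1 true — at most one ✓
  (8) x_2=F ⇒ x_4: vacuous ✓
  (9) x_0=F, x_1=F — same ✓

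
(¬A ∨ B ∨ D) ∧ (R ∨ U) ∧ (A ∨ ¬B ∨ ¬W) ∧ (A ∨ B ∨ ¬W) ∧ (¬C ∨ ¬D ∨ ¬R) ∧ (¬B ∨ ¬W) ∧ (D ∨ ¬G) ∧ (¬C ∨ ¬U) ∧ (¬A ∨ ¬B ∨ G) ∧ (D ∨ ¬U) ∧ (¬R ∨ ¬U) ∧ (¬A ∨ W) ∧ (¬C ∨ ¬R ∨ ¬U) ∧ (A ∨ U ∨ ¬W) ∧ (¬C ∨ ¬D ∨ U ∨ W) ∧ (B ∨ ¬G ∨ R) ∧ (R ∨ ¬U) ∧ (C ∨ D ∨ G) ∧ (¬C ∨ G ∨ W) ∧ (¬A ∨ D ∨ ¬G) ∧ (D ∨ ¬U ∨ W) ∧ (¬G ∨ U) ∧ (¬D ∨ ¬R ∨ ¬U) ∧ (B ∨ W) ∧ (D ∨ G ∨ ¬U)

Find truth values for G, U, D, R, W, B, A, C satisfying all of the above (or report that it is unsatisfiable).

G=F; U=F; D=T; R=T; W=F; B=T; A=F; C=F

Set G = False.
Try U = True:
  (¬C ∨ ¬U) forces C = False.
  (D ∨ ¬U) forces D = True.
  (¬R ∨ ¬U) forces R = False.
  clause (R ∨ ¬U) is falsified — backtrack.
So U = False.
  then (R ∨ U) forces R = True.
Try D = False:
  (C ∨ D ∨ G) forces C = True.
  (¬C ∨ G ∨ W) forces W = True.
  (¬B ∨ ¬W) forces B = False.
  (¬A ∨ B ∨ D) forces A = False.
  clause (A ∨ B ∨ ¬W) is falsified — backtrack.
So D = True.
  then (¬C ∨ ¬D ∨ ¬R) forces C = False.
Set W = False.
  then (¬A ∨ W) forces A = False.
  then (B ∨ W) forces B = True.
All clauses satisfied.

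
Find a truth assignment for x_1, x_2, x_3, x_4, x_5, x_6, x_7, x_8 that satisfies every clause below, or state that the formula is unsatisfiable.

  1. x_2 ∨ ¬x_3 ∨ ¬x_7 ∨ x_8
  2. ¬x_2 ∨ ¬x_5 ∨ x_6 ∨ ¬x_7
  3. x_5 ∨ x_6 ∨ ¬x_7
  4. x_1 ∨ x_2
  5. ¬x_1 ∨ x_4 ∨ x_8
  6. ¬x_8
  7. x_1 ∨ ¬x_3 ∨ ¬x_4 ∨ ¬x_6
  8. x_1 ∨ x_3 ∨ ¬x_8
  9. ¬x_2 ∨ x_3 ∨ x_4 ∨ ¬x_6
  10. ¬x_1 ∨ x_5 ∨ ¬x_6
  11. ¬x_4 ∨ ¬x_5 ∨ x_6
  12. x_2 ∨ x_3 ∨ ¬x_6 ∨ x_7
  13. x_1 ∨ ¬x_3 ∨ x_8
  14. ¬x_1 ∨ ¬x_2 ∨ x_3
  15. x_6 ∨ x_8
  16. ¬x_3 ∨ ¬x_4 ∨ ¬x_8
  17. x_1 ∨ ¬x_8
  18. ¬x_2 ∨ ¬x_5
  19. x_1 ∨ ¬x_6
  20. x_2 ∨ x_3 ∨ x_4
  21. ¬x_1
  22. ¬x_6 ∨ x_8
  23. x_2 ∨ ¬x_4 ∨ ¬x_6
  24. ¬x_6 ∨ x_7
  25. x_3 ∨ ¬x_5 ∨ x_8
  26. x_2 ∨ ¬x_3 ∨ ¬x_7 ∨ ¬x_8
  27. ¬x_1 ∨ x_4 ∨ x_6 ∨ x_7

Unsatisfiable

Case x_8 = True:
  Clause (¬x_8) is falsified — contradiction.
Case x_8 = False:
  (x_6 ∨ x_8) forces x_6 = True.
  Clause (¬x_6 ∨ x_8) is falsified — contradiction.
Both cases fail, so the formula is unsatisfiable.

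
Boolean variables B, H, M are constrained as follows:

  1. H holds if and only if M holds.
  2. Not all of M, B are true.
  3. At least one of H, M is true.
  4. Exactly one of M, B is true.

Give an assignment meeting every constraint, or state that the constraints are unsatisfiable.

B = False, H = True, M = True

  (1) H=T, M=T — same ✓
  (2) {M, B}: 1/2 true — not all ✓
  (3) {H, M}: 2 true — at least one ✓
  (4) {M, B}: 1 true — exactly one ✓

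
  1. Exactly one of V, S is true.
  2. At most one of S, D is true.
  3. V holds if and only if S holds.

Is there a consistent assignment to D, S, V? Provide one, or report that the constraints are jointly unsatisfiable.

Unsatisfiable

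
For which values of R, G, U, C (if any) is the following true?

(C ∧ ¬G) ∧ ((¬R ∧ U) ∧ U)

R = False, G = False, U = True, C = True

  C ∧ ¬G = True
    ¬G = True
  (¬R ∧ U) ∧ U = True
    ¬R ∧ U = True
      ¬R = True
Both conjuncts True, so the formula holds.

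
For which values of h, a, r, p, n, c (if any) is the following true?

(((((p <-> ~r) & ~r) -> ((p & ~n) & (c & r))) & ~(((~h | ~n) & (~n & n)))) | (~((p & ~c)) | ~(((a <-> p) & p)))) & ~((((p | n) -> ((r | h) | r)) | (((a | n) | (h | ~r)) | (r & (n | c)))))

Unsatisfiable

The conjunct ~((((p | n) -> ((r | h) | r)) | (((a | n) | (h | ~r)) | (r & (n | c))))) is unsatisfiable on its own:
  r = True: this becomes ~((True | (((a | n) | h) | (n | c)))) = False.
  r = False: this becomes ~((((p | n) -> h) | True)) = False.
So the whole conjunction is unsatisfiable.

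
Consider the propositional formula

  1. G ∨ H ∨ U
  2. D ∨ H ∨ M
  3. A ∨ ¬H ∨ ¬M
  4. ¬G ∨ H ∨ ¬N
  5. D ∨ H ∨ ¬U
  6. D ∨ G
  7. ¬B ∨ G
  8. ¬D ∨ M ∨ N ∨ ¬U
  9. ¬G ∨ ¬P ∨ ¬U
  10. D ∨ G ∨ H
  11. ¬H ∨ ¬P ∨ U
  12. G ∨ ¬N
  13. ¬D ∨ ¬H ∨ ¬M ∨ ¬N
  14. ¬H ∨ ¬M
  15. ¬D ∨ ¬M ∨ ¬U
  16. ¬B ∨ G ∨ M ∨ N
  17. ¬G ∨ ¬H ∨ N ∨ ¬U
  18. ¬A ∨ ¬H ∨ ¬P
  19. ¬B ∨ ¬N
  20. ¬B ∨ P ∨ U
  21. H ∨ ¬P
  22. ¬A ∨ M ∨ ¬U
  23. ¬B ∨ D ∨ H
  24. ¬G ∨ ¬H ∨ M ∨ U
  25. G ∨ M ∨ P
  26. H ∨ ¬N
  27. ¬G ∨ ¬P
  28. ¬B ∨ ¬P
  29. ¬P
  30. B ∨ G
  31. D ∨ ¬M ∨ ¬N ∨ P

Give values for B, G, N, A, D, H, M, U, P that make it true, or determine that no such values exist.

Unit clause (¬P) forces P = False.
Set B = False.
  then (B ∨ G) forces G = True.
Set N = False.
Set A = True.
Set D = True.
Try H = True:
  (¬H ∨ ¬M) forces M = False.
  (¬D ∨ M ∨ N ∨ ¬U) forces U = False.
  clause (¬G ∨ ¬H ∨ M ∨ U) is falsified — backtrack.
So H = False.
Set M = False.
  then (¬D ∨ M ∨ N ∨ ¬U) forces U = False.
All clauses satisfied.

B=F, G=T, N=F, A=T, D=T, H=F, M=F, U=F, P=F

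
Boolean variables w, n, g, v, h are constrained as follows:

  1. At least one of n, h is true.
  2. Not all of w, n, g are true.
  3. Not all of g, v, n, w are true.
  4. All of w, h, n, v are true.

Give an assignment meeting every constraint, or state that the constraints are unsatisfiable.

w=T; n=T; g=F; v=T; h=T

  (1) {n, h}: 2 true — at least one ✓
  (2) {w, n, g}: 2/3 true — not all ✓
  (3) {g, v, n, w}: 3/4 true — not all ✓
  (4) {w, h, n, v}: all 4 true ✓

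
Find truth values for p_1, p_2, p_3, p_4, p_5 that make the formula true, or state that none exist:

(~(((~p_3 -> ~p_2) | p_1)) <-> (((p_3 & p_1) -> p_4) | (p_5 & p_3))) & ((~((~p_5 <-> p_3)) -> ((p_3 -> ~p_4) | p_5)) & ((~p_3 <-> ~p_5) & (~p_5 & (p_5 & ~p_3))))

Case p_5 = True: the conjunct ~p_5 is False.
Case p_5 = False: the conjunct p_5 is False.
Both cases fail — unsatisfiable.

Unsatisfiable — no assignment works.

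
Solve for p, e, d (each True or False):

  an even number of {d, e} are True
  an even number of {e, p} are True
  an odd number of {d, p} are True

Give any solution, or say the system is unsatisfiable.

Adding constraints 1, 2, 3 mod 2: every variable appears an even number of times on the left, so the left side is 0.
But the right sides sum to 1 (mod 2). 0 ≠ 1 — the system is inconsistent.

Unsatisfiable — no assignment works.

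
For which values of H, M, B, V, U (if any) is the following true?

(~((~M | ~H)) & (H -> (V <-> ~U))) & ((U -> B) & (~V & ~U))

No satisfying assignment exists.

Case U = True: the conjunct ~U is False.
Case U = False: the formula simplifies to (~((~M | ~H)) & (H -> V)) & ~V.
  H = True: simplifies to (~(~M) & V) & ~V.
    V = True: the conjunct ~V is False.
    V = False: the conjunct V is False.
  H = False: the conjunct ~((~M | ~H)) becomes ~((~M | True)) = False.
Both cases fail — unsatisfiable.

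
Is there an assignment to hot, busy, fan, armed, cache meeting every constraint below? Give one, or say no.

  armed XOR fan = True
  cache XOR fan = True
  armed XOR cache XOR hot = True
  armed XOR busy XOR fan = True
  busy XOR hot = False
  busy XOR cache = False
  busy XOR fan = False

Unsatisfiable — no assignment works.

Adding constraints 2, 3, 4, 5 mod 2: every variable appears an even number of times on the left, so the left side is 0.
But the right sides sum to 1 (mod 2). 0 ≠ 1 — the system is inconsistent.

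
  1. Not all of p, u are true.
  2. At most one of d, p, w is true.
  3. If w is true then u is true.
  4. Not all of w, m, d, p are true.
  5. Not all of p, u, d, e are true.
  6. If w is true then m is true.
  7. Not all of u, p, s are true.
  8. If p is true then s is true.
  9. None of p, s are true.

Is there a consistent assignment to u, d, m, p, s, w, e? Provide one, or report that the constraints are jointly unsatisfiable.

u: False; d: False; m: False; p: False; s: False; w: False; e: False

  (1) {p, u}: 0/2 true — not all ✓
  (2) {d, p, w}: 0 true — at most one ✓
  (3) w=F ⇒ u: vacuous ✓
  (4) {w, m, d, p}: 0/4 true — not all ✓
  (5) {p, u, d, e}: 0/4 true — not all ✓
  (6) w=F ⇒ m: vacuous ✓
  (7) {u, p, s}: 0/3 true — not all ✓
  (8) p=F ⇒ s: vacuous ✓
  (9) {p, s}: 0 true — none ✓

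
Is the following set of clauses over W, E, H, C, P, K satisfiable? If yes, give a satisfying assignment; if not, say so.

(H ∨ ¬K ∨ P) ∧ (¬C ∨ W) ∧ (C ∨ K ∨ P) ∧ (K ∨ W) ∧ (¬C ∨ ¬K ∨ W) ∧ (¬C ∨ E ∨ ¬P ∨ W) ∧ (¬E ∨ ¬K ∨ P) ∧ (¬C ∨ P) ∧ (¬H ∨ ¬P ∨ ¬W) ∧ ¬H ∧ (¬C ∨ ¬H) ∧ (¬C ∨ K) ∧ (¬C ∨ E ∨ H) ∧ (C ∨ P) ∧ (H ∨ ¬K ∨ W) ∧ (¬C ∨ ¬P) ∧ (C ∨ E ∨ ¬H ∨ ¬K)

W = True, E = True, H = False, C = False, P = True, K = False

Unit clause (¬H) forces H = False.
Try W = False:
  (¬C ∨ W) forces C = False.
  (K ∨ W) forces K = True.
  clause (H ∨ ¬K ∨ W) is falsified — backtrack.
So W = True.
Set E = True.
Set C = False.
  then (C ∨ P) forces P = True.
Set K = False.
All clauses satisfied.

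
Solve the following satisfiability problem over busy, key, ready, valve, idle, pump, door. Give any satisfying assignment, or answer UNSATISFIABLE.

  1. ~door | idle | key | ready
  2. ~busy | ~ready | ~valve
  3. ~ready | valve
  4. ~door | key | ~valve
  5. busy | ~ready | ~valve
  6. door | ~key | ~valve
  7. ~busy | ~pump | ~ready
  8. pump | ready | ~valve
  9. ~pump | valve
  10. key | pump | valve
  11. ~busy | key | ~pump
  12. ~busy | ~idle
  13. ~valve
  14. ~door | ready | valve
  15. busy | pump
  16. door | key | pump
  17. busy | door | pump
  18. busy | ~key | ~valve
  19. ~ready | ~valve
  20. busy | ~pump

busy: True, key: True, ready: False, valve: False, idle: False, pump: False, door: False

Unit clause (~valve) forces valve = False.
In (~ready | valve) only ~ready is left, so ready = False.
In (~pump | valve) only ~pump is left, so pump = False.
In (key | pump | valve) only key is left, so key = True.
In (~door | ready | valve) only ~door is left, so door = False.
In (busy | pump) only busy is left, so busy = True.
In (~busy | ~idle) only ~idle is left, so idle = False.
All clauses satisfied.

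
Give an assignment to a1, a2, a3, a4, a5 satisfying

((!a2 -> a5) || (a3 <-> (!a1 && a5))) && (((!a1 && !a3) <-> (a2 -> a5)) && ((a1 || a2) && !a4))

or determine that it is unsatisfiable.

a1: False, a2: True, a3: False, a4: False, a5: True

  (!a2 -> a5) || (a3 <-> (!a1 && a5)) = True
    !a2 -> a5 = True
      !a2 = False
    a3 <-> (!a1 && a5) = False
      !a1 && a5 = True
        !a1 = True
  ((!a1 && !a3) <-> (a2 -> a5)) && ((a1 || a2) && !a4) = True
    (!a1 && !a3) <-> (a2 -> a5) = True
      !a1 && !a3 = True
        !a1 = True
        !a3 = True
      a2 -> a5 = True
    (a1 || a2) && !a4 = True
      a1 || a2 = True
      !a4 = True
Both conjuncts True, so the formula holds.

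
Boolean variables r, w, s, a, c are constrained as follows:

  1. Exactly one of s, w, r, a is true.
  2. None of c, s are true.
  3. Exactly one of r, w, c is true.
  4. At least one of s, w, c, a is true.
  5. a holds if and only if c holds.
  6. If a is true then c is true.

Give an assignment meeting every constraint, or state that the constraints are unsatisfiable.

r = False, w = True, s = False, a = False, c = False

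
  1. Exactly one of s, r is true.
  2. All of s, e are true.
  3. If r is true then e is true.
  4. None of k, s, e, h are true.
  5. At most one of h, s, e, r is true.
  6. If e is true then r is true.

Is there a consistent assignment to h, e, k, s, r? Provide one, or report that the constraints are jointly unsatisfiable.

Unsatisfiable — no assignment works.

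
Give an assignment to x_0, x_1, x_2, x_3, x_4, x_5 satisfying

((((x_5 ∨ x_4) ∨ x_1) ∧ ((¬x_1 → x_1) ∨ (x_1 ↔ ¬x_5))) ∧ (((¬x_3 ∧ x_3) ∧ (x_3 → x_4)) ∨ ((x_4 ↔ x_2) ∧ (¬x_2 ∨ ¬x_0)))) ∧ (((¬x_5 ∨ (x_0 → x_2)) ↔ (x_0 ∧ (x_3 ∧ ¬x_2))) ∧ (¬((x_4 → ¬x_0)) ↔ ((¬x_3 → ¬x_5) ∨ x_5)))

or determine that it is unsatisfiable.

Unsatisfiable — no assignment works.

Case x_2 = True: the conjunct (¬x_5 ∨ (x_0 → x_2)) ↔ (x_0 ∧ (x_3 ∧ ¬x_2)) becomes (¬x_5 ∨ True) ↔ (x_0 ∧ False) = False.
Case x_2 = False: the formula simplifies to ((((x_5 ∨ x_4) ∨ x_1) ∧ ((¬x_1 → x_1) ∨ (x_1 ↔ ¬x_5))) ∧ (((¬x_3 ∧ x_3) ∧ (x_3 → x_4)) ∨ ¬x_4)) ∧ (((¬x_5 ∨ ¬x_0) ↔ (x_0 ∧ x_3)) ∧ (¬((x_4 → ¬x_0)) ↔ ((¬x_3 → ¬x_5) ∨ x_5))).
  x_0 = True: simplifies to ((((x_5 ∨ x_4) ∨ x_1) ∧ ((¬x_1 → x_1) ∨ (x_1 ↔ ¬x_5))) ∧ (((¬x_3 ∧ x_3) ∧ (x_3 → x_4)) ∨ ¬x_4)) ∧ ((¬x_5 ↔ x_3) ∧ (¬(¬x_4) ↔ ((¬x_3 → ¬x_5) ∨ x_5))).
    x_3 = True: simplifies to ((((x_5 ∨ x_4) ∨ x_1) ∧ ((¬x_1 → x_1) ∨ (x_1 ↔ ¬x_5))) ∧ ¬x_4) ∧ (¬x_5 ∧ ¬(¬x_4)).
      x_4 = True: the conjunct ¬x_4 is False.
      x_4 = False: the conjunct ¬(¬x_4) becomes ¬(¬False) = False.
    x_3 = False: simplifies to ((((x_5 ∨ x_4) ∨ x_1) ∧ ((¬x_1 → x_1) ∨ (x_1 ↔ ¬x_5))) ∧ ¬x_4) ∧ (x_5 ∧ (¬(¬x_4) ↔ (¬x_5 ∨ x_5))).
      x_5 = True: simplifies to (((¬x_1 → x_1) ∨ ¬x_1) ∧ ¬x_4) ∧ ¬(¬x_4).
        x_4 = True: the conjunct ¬x_4 is False.
        x_4 = False: the conjunct ¬(¬x_4) becomes ¬(¬False) = False.
      x_5 = False: the conjunct x_5 is False.
  x_0 = False: the conjunct (¬x_5 ∨ ¬x_0) ↔ (x_0 ∧ x_3) becomes (¬x_5 ∨ True) ↔ (False ∧ x_3) = False.
Both cases fail — unsatisfiable.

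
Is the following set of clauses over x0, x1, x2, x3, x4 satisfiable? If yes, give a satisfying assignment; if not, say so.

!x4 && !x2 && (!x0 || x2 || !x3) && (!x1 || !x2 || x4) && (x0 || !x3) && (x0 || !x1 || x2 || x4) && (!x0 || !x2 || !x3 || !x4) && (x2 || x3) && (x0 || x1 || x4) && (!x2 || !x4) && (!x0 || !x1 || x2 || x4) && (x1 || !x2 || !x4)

Case x2 = True:
  Clause (!x2) is falsified — contradiction.
Case x2 = False:
  (!x4) forces x4 = False.
  (x2 || x3) forces x3 = True.
  (!x0 || x2 || !x3) forces x0 = False.
  Clause (x0 || !x3) is falsified — contradiction.
Both cases fail, so the formula is unsatisfiable.

No satisfying assignment exists.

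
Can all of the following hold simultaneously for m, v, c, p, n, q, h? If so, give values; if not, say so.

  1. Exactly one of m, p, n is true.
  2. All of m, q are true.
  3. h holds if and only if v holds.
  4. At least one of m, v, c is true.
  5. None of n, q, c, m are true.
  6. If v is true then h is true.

The formula is unsatisfiable.

Case m = True:
  Constraint (5) is violated (m=T) — contradiction.
Case m = False:
  Constraint (2) is violated (m=F) — contradiction.
Both cases fail — unsatisfiable.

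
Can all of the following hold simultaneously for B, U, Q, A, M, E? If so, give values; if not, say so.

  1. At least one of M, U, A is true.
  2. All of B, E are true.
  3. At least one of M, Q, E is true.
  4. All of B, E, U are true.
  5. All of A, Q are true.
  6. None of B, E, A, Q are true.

Unsatisfiable — no assignment works.

Case B = True:
  Constraint (6) is violated (B=T) — contradiction.
Case B = False:
  Constraint (2) is violated (B=F) — contradiction.
Both cases fail — unsatisfiable.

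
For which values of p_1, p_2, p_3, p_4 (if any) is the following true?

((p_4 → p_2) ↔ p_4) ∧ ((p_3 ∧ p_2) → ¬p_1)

p_1 = True, p_2 = True, p_3 = False, p_4 = True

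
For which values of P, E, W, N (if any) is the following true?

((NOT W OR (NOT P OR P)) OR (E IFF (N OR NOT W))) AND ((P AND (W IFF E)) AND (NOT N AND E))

P = True, E = True, W = True, N = False

  (NOT W OR (NOT P OR P)) OR (E IFF (N OR NOT W)) = True
    NOT W OR (NOT P OR P) = True
      NOT W = False
      NOT P OR P = True
        NOT P = False
    E IFF (N OR NOT W) = False
      N OR NOT W = False
        NOT W = False
  (P AND (W IFF E)) AND (NOT N AND E) = True
    P AND (W IFF E) = True
      W IFF E = True
    NOT N AND E = True
      NOT N = True
Both conjuncts True, so the formula holds.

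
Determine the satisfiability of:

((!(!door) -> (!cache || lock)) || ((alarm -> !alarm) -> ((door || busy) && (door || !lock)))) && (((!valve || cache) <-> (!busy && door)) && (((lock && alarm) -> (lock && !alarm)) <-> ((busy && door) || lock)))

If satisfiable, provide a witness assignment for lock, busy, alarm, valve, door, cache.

lock=T, busy=F, alarm=F, valve=F, door=T, cache=F

  (!(!door) -> (!cache || lock)) || ((alarm -> !alarm) -> ((door || busy) && (door || !lock))) = True
    !(!door) -> (!cache || lock) = True
      !(!door) = True
        !door = False
      !cache || lock = True
        !cache = True
    (alarm -> !alarm) -> ((door || busy) && (door || !lock)) = True
      alarm -> !alarm = True
        !alarm = True
      (door || busy) && (door || !lock) = True
        door || busy = True
        door || !lock = True
          !lock = False
  ((!valve || cache) <-> (!busy && door)) && (((lock && alarm) -> (lock && !alarm)) <-> ((busy && door) || lock)) = True
    (!valve || cache) <-> (!busy && door) = True
      !valve || cache = True
        !valve = True
      !busy && door = True
        !busy = True
    ((lock && alarm) -> (lock && !alarm)) <-> ((busy && door) || lock) = True
      (lock && alarm) -> (lock && !alarm) = True
        lock && alarm = False
        lock && !alarm = True
          !alarm = True
      (busy && door) || lock = True
        busy && door = False
Both conjuncts True, so the formula holds.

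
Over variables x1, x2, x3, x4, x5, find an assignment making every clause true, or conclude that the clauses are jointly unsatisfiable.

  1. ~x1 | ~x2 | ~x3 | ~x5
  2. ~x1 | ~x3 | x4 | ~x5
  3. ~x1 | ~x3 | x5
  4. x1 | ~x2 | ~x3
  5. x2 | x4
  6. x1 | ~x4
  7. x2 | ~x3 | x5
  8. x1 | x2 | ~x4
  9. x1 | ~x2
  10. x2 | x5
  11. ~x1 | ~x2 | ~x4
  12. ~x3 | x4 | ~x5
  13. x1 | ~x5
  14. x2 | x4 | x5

x1=T; x2=F; x3=F; x4=T; x5=T

Try x1 = False:
  (x1 | ~x4) forces x4 = False.
  (x2 | x4) forces x2 = True.
  clause (x1 | ~x2) is falsified — backtrack.
So x1 = True.
Set x2 = False.
  then (x2 | x4) forces x4 = True.
  then (x2 | x5) forces x5 = True.
Set x3 = False.
All clauses satisfied.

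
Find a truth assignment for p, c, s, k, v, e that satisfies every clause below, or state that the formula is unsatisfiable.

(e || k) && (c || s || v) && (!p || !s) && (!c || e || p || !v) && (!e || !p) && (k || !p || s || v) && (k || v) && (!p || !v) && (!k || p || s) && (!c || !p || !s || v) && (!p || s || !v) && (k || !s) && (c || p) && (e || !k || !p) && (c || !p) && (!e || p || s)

p = False; c = True; s = True; k = True; v = True; e = True

Try p = True:
  (!p || !s) forces s = False.
  (!e || !p) forces e = False.
  (e || k) forces k = True.
  clause (e || !k || !p) is falsified — backtrack.
So p = False.
  then (c || p) forces c = True.
Set s = True.
  then (k || !s) forces k = True.
Set v = True.
  then (!c || e || p || !v) forces e = True.
All clauses satisfied.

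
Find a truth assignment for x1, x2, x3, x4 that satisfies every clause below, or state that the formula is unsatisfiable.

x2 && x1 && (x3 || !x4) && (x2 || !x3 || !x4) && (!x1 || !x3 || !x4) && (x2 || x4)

Unit clause (x2) forces x2 = True.
Unit clause (x1) forces x1 = True.
Set x3 = True.
  then (!x1 || !x3 || !x4) forces x4 = False.
Check each clause:
  (x2): x2 holds.
  (x1): x1 holds.
  (x3 || !x4): x3 holds.
  (x2 || !x3 || !x4): x2 holds.
  (!x1 || !x3 || !x4): !x4 holds.
  (x2 || x4): x2 holds.
All clauses satisfied.

x1: True, x2: True, x3: True, x4: False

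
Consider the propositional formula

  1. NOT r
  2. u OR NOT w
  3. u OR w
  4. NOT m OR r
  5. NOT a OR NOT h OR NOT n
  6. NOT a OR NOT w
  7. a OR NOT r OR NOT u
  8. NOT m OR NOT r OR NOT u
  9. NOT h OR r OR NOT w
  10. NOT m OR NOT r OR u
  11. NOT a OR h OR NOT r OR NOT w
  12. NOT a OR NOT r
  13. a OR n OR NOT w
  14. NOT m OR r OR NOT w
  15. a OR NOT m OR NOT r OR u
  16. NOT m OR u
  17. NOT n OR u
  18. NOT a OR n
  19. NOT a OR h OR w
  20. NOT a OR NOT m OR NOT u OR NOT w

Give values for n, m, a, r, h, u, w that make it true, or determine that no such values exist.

Unit clause (NOT r) forces r = False.
In (NOT m OR r) only NOT m is left, so m = False.
Set n = True.
  then (NOT n OR u) forces u = True.
Try a = True:
  (NOT a OR NOT h OR NOT n) forces h = False.
  (NOT a OR NOT w) forces w = False.
  clause (NOT a OR h OR w) is falsified — backtrack.
So a = False.
Set h = True.
  then (NOT h OR r OR NOT w) forces w = False.
All clauses satisfied.

n=T; m=F; a=F; r=F; h=T; u=T; w=F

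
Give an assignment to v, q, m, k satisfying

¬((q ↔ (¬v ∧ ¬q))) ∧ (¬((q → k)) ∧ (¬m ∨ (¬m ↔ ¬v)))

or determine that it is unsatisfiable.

v = True, q = True, m = True, k = False

  ¬((q ↔ (¬v ∧ ¬q))) = True
    q ↔ (¬v ∧ ¬q) = False
      ¬v ∧ ¬q = False
        ¬v = False
        ¬q = False
  ¬((q → k)) ∧ (¬m ∨ (¬m ↔ ¬v)) = True
    ¬((q → k)) = True
      q → k = False
    ¬m ∨ (¬m ↔ ¬v) = True
      ¬m = False
      ¬m ↔ ¬v = True
        ¬m = False
        ¬v = False
Both conjuncts True, so the formula holds.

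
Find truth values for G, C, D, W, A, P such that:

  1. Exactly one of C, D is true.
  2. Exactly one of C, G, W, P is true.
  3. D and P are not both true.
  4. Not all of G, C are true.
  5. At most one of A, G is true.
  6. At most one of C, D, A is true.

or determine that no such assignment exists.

G=F; C=F; D=T; W=T; A=F; P=F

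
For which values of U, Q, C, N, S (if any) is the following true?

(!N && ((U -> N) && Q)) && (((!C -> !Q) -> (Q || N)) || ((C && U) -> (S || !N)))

U = False, Q = True, C = True, N = False, S = False

  !N && ((U -> N) && Q) = True
    !N = True
    (U -> N) && Q = True
      U -> N = True
  ((!C -> !Q) -> (Q || N)) || ((C && U) -> (S || !N)) = True
    (!C -> !Q) -> (Q || N) = True
      !C -> !Q = True
        !C = False
        !Q = False
      Q || N = True
    (C && U) -> (S || !N) = True
      C && U = False
      S || !N = True
        !N = True
Both conjuncts True, so the formula holds.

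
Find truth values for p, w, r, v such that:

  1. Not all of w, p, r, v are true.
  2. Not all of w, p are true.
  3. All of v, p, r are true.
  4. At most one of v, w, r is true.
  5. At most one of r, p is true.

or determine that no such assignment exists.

Unsatisfiable — no assignment works.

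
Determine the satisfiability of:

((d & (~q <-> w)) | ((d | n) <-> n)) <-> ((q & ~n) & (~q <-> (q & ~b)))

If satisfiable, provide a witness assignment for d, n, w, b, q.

d=F, n=F, w=F, b=T, q=T

  ((d & (~q <-> w)) | ((d | n) <-> n)) <-> ((q & ~n) & (~q <-> (q & ~b))) = True
    (d & (~q <-> w)) | ((d | n) <-> n) = True
      d & (~q <-> w) = False
        ~q <-> w = True
          ~q = False
      (d | n) <-> n = True
        d | n = False
    (q & ~n) & (~q <-> (q & ~b)) = True
      q & ~n = True
        ~n = True
      ~q <-> (q & ~b) = True
        ~q = False
        q & ~b = False
          ~b = False
The formula evaluates to True.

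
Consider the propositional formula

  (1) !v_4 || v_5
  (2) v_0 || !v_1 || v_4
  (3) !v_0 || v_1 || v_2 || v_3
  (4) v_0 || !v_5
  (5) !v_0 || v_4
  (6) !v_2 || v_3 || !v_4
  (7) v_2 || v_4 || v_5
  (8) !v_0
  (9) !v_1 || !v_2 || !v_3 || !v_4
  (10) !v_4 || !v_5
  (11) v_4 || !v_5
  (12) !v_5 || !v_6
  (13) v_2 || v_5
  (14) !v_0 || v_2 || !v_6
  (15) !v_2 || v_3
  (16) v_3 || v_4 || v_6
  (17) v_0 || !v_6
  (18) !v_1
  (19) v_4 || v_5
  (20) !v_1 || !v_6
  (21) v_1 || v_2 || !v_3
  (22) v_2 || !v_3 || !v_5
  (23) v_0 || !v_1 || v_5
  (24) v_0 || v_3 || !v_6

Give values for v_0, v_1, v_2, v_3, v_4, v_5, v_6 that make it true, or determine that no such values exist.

Case v_0 = True:
  Clause (!v_0) is falsified — contradiction.
Case v_0 = False:
  (v_0 || !v_5) forces v_5 = False.
  (!v_4 || v_5) forces v_4 = False.
  Clause (v_4 || v_5) is falsified — contradiction.
Both cases fail, so the formula is unsatisfiable.

Unsatisfiable — no assignment works.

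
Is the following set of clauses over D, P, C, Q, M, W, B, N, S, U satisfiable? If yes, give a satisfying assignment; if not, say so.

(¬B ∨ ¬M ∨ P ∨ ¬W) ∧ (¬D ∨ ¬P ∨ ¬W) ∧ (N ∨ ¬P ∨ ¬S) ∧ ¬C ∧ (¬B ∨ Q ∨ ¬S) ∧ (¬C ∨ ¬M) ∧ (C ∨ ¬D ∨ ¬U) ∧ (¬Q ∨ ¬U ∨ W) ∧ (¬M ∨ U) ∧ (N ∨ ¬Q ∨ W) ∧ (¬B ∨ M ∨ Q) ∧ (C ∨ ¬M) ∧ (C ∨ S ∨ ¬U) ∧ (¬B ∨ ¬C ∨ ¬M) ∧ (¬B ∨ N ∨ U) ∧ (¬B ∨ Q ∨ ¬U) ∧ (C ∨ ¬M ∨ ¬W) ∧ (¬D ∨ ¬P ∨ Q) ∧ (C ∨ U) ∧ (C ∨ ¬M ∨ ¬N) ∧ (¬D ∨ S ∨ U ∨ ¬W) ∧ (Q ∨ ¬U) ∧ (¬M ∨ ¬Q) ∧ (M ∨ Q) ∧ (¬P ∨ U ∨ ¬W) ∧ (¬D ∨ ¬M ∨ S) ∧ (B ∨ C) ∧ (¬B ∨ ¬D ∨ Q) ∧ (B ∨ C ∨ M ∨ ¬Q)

Unit clause (¬C) forces C = False.
In (C ∨ ¬M) only ¬M is left, so M = False.
In (C ∨ U) only U is left, so U = True.
In (Q ∨ ¬U) only Q is left, so Q = True.
In (B ∨ C) only B is left, so B = True.
In (C ∨ ¬D ∨ ¬U) only ¬D is left, so D = False.
In (¬Q ∨ ¬U ∨ W) only W is left, so W = True.
In (C ∨ S ∨ ¬U) only S is left, so S = True.
Set P = False.
Set N = True.
All clauses satisfied.

D: False; P: False; C: False; Q: True; M: False; W: True; B: True; N: True; S: True; U: True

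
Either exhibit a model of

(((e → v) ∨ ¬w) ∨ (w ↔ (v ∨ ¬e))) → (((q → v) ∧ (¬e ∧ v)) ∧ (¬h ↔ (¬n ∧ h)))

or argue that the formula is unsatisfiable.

e = True, q = True, v = False, h = False, w = True, n = True

  (((e → v) ∨ ¬w) ∨ (w ↔ (v ∨ ¬e))) → (((q → v) ∧ (¬e ∧ v)) ∧ (¬h ↔ (¬n ∧ h))) = True
    ((e → v) ∨ ¬w) ∨ (w ↔ (v ∨ ¬e)) = False
      (e → v) ∨ ¬w = False
        e → v = False
        ¬w = False
      w ↔ (v ∨ ¬e) = False
        v ∨ ¬e = False
          ¬e = False
    ((q → v) ∧ (¬e ∧ v)) ∧ (¬h ↔ (¬n ∧ h)) = False
      (q → v) ∧ (¬e ∧ v) = False
        q → v = False
        ¬e ∧ v = False
          ¬e = False
      ¬h ↔ (¬n ∧ h) = False
        ¬h = True
        ¬n ∧ h = False
          ¬n = False
The formula evaluates to True.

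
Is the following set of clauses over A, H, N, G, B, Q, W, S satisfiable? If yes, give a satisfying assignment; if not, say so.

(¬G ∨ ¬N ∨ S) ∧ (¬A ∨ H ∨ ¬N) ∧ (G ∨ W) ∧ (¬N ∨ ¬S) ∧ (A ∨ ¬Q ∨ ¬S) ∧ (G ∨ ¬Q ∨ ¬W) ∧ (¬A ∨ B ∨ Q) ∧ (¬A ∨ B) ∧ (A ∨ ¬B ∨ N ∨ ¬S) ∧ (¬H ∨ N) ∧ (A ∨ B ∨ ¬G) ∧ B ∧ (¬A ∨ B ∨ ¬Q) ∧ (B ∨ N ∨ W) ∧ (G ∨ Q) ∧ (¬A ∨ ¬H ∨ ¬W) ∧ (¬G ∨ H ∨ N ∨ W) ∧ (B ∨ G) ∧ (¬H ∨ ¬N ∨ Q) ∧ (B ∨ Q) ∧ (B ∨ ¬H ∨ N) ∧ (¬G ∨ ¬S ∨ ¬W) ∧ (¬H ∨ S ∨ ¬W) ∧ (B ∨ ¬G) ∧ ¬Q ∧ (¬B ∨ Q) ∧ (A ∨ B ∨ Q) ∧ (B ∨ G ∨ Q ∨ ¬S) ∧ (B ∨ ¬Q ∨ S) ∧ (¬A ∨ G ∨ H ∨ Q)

Case B = True:
  (¬Q) forces Q = False.
  Clause (¬B ∨ Q) is falsified — contradiction.
Case B = False:
  Clause (B) is falsified — contradiction.
Both cases fail, so the formula is unsatisfiable.

Unsatisfiable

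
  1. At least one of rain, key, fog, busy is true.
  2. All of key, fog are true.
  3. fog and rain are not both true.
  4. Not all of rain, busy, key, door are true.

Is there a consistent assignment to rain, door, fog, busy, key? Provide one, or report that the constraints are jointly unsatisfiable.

rain: False; door: False; fog: True; busy: True; key: True

  (1) {rain, key, fog, busy}: 3 true — at least one ✓
  (2) {key, fog}: all 2 true ✓
  (3) fog=T, rain=F — not both ✓
  (4) {rain, busy, key, door}: 2/4 true — not all ✓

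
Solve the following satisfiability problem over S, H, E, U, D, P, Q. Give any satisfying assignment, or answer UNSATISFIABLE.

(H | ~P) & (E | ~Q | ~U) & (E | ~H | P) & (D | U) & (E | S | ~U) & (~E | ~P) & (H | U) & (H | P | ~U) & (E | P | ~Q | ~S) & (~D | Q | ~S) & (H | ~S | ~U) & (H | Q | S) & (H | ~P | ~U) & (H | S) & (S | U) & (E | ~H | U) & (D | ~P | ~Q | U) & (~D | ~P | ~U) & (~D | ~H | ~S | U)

Set S = False.
  then (H | S) forces H = True.
  then (S | U) forces U = True.
  then (E | S | ~U) forces E = True.
  then (~E | ~P) forces P = False.
Set D = False.
Set Q = True.
All clauses satisfied.

S = False, H = True, E = True, U = True, D = False, P = False, Q = True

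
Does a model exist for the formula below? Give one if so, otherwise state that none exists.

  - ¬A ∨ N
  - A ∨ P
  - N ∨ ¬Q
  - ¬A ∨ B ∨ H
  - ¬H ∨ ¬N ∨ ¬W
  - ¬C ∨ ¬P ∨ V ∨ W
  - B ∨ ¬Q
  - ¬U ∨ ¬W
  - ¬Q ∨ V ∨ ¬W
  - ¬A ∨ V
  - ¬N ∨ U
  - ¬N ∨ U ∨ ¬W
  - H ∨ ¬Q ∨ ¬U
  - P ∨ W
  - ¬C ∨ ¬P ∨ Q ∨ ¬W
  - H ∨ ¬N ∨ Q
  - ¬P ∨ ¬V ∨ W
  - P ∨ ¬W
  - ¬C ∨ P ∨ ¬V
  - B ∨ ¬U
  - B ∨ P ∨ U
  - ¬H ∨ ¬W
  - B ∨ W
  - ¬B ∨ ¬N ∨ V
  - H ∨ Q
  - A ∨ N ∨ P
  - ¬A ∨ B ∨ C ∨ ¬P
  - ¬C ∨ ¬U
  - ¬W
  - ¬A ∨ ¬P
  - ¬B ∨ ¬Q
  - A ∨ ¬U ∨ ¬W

V = False, N = False, A = False, P = True, U = True, H = True, W = False, C = False, Q = False, B = True

Unit clause (¬W) forces W = False.
In (P ∨ W) only P is left, so P = True.
In (¬P ∨ ¬V ∨ W) only ¬V is left, so V = False.
In (B ∨ W) only B is left, so B = True.
In (¬B ∨ ¬N ∨ V) only ¬N is left, so N = False.
In (¬A ∨ ¬P) only ¬A is left, so A = False.
In (¬B ∨ ¬Q) only ¬Q is left, so Q = False.
In (¬C ∨ ¬P ∨ V ∨ W) only ¬C is left, so C = False.
In (H ∨ Q) only H is left, so H = True.
Set U = True.
All clauses satisfied.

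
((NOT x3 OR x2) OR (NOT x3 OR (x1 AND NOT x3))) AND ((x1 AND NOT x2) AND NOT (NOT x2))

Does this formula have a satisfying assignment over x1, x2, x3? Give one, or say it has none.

No satisfying assignment exists.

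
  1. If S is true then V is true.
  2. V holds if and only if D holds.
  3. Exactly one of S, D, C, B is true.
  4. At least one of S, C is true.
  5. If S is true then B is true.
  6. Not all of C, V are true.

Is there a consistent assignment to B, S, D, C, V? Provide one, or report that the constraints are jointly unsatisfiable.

B=F; S=F; D=F; C=T; V=F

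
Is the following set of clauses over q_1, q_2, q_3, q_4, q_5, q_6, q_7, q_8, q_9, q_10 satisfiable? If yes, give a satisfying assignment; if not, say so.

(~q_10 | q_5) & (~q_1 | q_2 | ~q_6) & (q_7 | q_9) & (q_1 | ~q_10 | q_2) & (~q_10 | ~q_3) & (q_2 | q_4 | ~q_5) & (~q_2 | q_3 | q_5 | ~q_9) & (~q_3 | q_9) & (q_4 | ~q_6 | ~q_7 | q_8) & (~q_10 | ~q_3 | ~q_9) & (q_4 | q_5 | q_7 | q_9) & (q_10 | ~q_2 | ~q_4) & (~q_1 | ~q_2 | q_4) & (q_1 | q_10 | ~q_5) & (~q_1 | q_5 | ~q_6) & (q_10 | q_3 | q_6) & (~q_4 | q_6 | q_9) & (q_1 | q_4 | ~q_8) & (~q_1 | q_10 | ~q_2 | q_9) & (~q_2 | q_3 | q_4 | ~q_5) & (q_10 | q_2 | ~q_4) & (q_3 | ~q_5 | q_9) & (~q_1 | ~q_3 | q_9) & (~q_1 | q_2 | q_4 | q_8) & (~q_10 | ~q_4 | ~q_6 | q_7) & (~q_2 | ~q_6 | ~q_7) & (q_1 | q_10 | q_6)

Set q_1 = False.
Set q_2 = False.
  then (q_1 | ~q_10 | q_2) forces q_10 = False.
  then (q_1 | q_10 | ~q_5) forces q_5 = False.
  then (q_10 | q_2 | ~q_4) forces q_4 = False.
  then (q_1 | q_10 | q_6) forces q_6 = True.
  then (q_1 | q_4 | ~q_8) forces q_8 = False.
  then (q_4 | ~q_6 | ~q_7 | q_8) forces q_7 = False.
  then (q_4 | q_5 | q_7 | q_9) forces q_9 = True.
Set q_3 = False.
All clauses satisfied.

q_1: False; q_2: False; q_3: False; q_4: False; q_5: False; q_6: True; q_7: False; q_8: False; q_9: True; q_10: False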